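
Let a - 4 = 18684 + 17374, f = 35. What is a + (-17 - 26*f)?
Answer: 35135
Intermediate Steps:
a = 36062 (a = 4 + (18684 + 17374) = 4 + 36058 = 36062)
a + (-17 - 26*f) = 36062 + (-17 - 26*35) = 36062 + (-17 - 910) = 36062 - 927 = 35135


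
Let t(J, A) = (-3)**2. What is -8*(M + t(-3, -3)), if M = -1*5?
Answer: -32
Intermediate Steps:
t(J, A) = 9
M = -5
-8*(M + t(-3, -3)) = -8*(-5 + 9) = -8*4 = -32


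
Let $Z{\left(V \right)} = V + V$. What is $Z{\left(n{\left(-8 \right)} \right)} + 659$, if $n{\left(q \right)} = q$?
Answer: $643$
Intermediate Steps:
$Z{\left(V \right)} = 2 V$
$Z{\left(n{\left(-8 \right)} \right)} + 659 = 2 \left(-8\right) + 659 = -16 + 659 = 643$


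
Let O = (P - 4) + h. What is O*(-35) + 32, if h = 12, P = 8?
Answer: -528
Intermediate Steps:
O = 16 (O = (8 - 4) + 12 = 4 + 12 = 16)
O*(-35) + 32 = 16*(-35) + 32 = -560 + 32 = -528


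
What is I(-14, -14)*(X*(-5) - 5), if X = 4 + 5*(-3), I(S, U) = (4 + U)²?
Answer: 5000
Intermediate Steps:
X = -11 (X = 4 - 15 = -11)
I(-14, -14)*(X*(-5) - 5) = (4 - 14)²*(-11*(-5) - 5) = (-10)²*(55 - 5) = 100*50 = 5000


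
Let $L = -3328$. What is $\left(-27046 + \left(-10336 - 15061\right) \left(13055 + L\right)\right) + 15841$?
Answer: $-247047824$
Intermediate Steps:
$\left(-27046 + \left(-10336 - 15061\right) \left(13055 + L\right)\right) + 15841 = \left(-27046 + \left(-10336 - 15061\right) \left(13055 - 3328\right)\right) + 15841 = \left(-27046 - 247036619\right) + 15841 = -247063665 + 15841 = -247047824$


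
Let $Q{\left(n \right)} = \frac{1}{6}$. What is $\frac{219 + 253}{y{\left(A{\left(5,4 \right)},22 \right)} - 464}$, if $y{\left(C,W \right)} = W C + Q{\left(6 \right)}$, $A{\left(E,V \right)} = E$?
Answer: $- \frac{2832}{2123} \approx -1.334$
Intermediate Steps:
$Q{\left(n \right)} = \frac{1}{6}$
$y{\left(C,W \right)} = \frac{1}{6} + C W$ ($y{\left(C,W \right)} = W C + \frac{1}{6} = C W + \frac{1}{6} = \frac{1}{6} + C W$)
$\frac{219 + 253}{y{\left(A{\left(5,4 \right)},22 \right)} - 464} = \frac{219 + 253}{\left(\frac{1}{6} + 5 \cdot 22\right) - 464} = \frac{472}{\left(\frac{1}{6} + 110\right) - 464} = \frac{472}{\frac{661}{6} - 464} = \frac{472}{- \frac{2123}{6}} = 472 \left(- \frac{6}{2123}\right) = - \frac{2832}{2123}$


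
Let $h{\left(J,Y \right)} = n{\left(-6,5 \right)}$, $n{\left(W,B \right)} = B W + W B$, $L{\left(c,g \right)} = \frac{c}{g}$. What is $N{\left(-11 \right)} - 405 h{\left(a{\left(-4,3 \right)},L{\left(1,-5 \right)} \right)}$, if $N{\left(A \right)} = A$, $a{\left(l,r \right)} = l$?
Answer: $24289$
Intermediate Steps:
$n{\left(W,B \right)} = 2 B W$ ($n{\left(W,B \right)} = B W + B W = 2 B W$)
$h{\left(J,Y \right)} = -60$ ($h{\left(J,Y \right)} = 2 \cdot 5 \left(-6\right) = -60$)
$N{\left(-11 \right)} - 405 h{\left(a{\left(-4,3 \right)},L{\left(1,-5 \right)} \right)} = -11 - -24300 = -11 + 24300 = 24289$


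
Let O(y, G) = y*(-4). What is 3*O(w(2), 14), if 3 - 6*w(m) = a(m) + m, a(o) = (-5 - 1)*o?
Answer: -26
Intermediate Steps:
a(o) = -6*o
w(m) = ½ + 5*m/6 (w(m) = ½ - (-6*m + m)/6 = ½ - (-5)*m/6 = ½ + 5*m/6)
O(y, G) = -4*y
3*O(w(2), 14) = 3*(-4*(½ + (⅚)*2)) = 3*(-4*(½ + 5/3)) = 3*(-4*13/6) = 3*(-26/3) = -26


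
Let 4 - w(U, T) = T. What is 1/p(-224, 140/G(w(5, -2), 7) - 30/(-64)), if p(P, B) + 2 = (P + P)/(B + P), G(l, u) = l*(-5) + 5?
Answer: -36661/1642 ≈ -22.327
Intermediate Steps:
w(U, T) = 4 - T
G(l, u) = 5 - 5*l (G(l, u) = -5*l + 5 = 5 - 5*l)
p(P, B) = -2 + 2*P/(B + P) (p(P, B) = -2 + (P + P)/(B + P) = -2 + (2*P)/(B + P) = -2 + 2*P/(B + P))
1/p(-224, 140/G(w(5, -2), 7) - 30/(-64)) = 1/(-2*(140/(5 - 5*(4 - 1*(-2))) - 30/(-64))/((140/(5 - 5*(4 - 1*(-2))) - 30/(-64)) - 224)) = 1/(-2*(140/(5 - 5*(4 + 2)) - 30*(-1/64))/((140/(5 - 5*(4 + 2)) - 30*(-1/64)) - 224)) = 1/(-2*(140/(5 - 5*6) + 15/32)/((140/(5 - 5*6) + 15/32) - 224)) = 1/(-2*(140/(5 - 30) + 15/32)/((140/(5 - 30) + 15/32) - 224)) = 1/(-2*(140/(-25) + 15/32)/((140/(-25) + 15/32) - 224)) = 1/(-2*(140*(-1/25) + 15/32)/((140*(-1/25) + 15/32) - 224)) = 1/(-2*(-28/5 + 15/32)/((-28/5 + 15/32) - 224)) = 1/(-2*(-821/160)/(-821/160 - 224)) = 1/(-2*(-821/160)/(-36661/160)) = 1/(-2*(-821/160)*(-160/36661)) = 1/(-1642/36661) = -36661/1642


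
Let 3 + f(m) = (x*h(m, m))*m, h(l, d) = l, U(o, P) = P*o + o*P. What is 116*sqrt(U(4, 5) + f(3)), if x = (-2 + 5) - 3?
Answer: 116*sqrt(37) ≈ 705.60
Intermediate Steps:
U(o, P) = 2*P*o (U(o, P) = P*o + P*o = 2*P*o)
x = 0 (x = 3 - 3 = 0)
f(m) = -3 (f(m) = -3 + (0*m)*m = -3 + 0*m = -3 + 0 = -3)
116*sqrt(U(4, 5) + f(3)) = 116*sqrt(2*5*4 - 3) = 116*sqrt(40 - 3) = 116*sqrt(37)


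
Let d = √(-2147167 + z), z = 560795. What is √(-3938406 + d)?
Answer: √(-3938406 + 2*I*√396593) ≈ 0.317 + 1984.5*I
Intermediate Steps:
d = 2*I*√396593 (d = √(-2147167 + 560795) = √(-1586372) = 2*I*√396593 ≈ 1259.5*I)
√(-3938406 + d) = √(-3938406 + 2*I*√396593)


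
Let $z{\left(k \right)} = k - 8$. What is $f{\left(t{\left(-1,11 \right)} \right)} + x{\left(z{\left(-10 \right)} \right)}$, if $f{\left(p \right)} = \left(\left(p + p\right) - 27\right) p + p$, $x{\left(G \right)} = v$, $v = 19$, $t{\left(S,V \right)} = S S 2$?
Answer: $-25$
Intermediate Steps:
$z{\left(k \right)} = -8 + k$ ($z{\left(k \right)} = k - 8 = -8 + k$)
$t{\left(S,V \right)} = 2 S^{2}$ ($t{\left(S,V \right)} = S^{2} \cdot 2 = 2 S^{2}$)
$x{\left(G \right)} = 19$
$f{\left(p \right)} = p + p \left(-27 + 2 p\right)$ ($f{\left(p \right)} = \left(2 p - 27\right) p + p = \left(-27 + 2 p\right) p + p = p \left(-27 + 2 p\right) + p = p + p \left(-27 + 2 p\right)$)
$f{\left(t{\left(-1,11 \right)} \right)} + x{\left(z{\left(-10 \right)} \right)} = 2 \cdot 2 \left(-1\right)^{2} \left(-13 + 2 \left(-1\right)^{2}\right) + 19 = 2 \cdot 2 \cdot 1 \left(-13 + 2 \cdot 1\right) + 19 = 2 \cdot 2 \left(-13 + 2\right) + 19 = 2 \cdot 2 \left(-11\right) + 19 = -44 + 19 = -25$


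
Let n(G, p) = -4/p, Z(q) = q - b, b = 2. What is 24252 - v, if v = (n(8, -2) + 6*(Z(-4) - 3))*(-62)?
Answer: 21028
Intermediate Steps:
Z(q) = -2 + q (Z(q) = q - 1*2 = q - 2 = -2 + q)
v = 3224 (v = (-4/(-2) + 6*((-2 - 4) - 3))*(-62) = (-4*(-½) + 6*(-6 - 3))*(-62) = (2 + 6*(-9))*(-62) = (2 - 54)*(-62) = -52*(-62) = 3224)
24252 - v = 24252 - 1*3224 = 24252 - 3224 = 21028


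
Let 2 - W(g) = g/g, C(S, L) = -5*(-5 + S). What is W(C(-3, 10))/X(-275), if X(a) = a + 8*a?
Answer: -1/2475 ≈ -0.00040404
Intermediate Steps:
C(S, L) = 25 - 5*S
X(a) = 9*a
W(g) = 1 (W(g) = 2 - g/g = 2 - 1*1 = 2 - 1 = 1)
W(C(-3, 10))/X(-275) = 1/(9*(-275)) = 1/(-2475) = 1*(-1/2475) = -1/2475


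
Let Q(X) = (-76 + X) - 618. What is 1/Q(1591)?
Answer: 1/897 ≈ 0.0011148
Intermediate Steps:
Q(X) = -694 + X
1/Q(1591) = 1/(-694 + 1591) = 1/897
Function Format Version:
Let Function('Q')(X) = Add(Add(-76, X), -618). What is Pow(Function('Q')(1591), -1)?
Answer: Rational(1, 897) ≈ 0.0011148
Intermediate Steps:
Function('Q')(X) = Add(-694, X)
Pow(Function('Q')(1591), -1) = Pow(Add(-694, 1591), -1) = Pow(897, -1) = Rational(1, 897)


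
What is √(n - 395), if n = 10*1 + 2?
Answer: I*√383 ≈ 19.57*I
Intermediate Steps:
n = 12 (n = 10 + 2 = 12)
√(n - 395) = √(12 - 395) = √(-383) = I*√383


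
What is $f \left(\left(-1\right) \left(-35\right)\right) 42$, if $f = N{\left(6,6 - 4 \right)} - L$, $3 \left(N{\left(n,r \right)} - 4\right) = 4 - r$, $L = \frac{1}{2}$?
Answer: $6125$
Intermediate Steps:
$L = \frac{1}{2} \approx 0.5$
$N{\left(n,r \right)} = \frac{16}{3} - \frac{r}{3}$ ($N{\left(n,r \right)} = 4 + \frac{4 - r}{3} = 4 - \left(- \frac{4}{3} + \frac{r}{3}\right) = \frac{16}{3} - \frac{r}{3}$)
$f = \frac{25}{6}$ ($f = \left(\frac{16}{3} - \frac{6 - 4}{3}\right) - \frac{1}{2} = \left(\frac{16}{3} - \frac{2}{3}\right) - \frac{1}{2} = \frac{14}{3} - \frac{1}{2} = \frac{25}{6} \approx 4.1667$)
$f \left(\left(-1\right) \left(-35\right)\right) 42 = \frac{25 \left(\left(-1\right) \left(-35\right)\right)}{6} \cdot 42 = \frac{25}{6} \cdot 35 \cdot 42 = \frac{875}{6} \cdot 42 = 6125$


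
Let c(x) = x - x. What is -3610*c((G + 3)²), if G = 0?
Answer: 0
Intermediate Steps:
c(x) = 0
-3610*c((G + 3)²) = -3610*0 = 0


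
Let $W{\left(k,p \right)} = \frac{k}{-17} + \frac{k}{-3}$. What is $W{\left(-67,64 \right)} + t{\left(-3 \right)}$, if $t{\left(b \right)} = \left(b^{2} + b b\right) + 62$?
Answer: $\frac{5420}{51} \approx 106.27$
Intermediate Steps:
$W{\left(k,p \right)} = - \frac{20 k}{51}$ ($W{\left(k,p \right)} = k \left(- \frac{1}{17}\right) + k \left(- \frac{1}{3}\right) = - \frac{k}{17} - \frac{k}{3} = - \frac{20 k}{51}$)
$t{\left(b \right)} = 62 + 2 b^{2}$ ($t{\left(b \right)} = \left(b^{2} + b^{2}\right) + 62 = 2 b^{2} + 62 = 62 + 2 b^{2}$)
$W{\left(-67,64 \right)} + t{\left(-3 \right)} = \left(- \frac{20}{51}\right) \left(-67\right) + \left(62 + 2 \left(-3\right)^{2}\right) = \frac{1340}{51} + \left(62 + 2 \cdot 9\right) = \frac{1340}{51} + \left(62 + 18\right) = \frac{1340}{51} + 80 = \frac{5420}{51}$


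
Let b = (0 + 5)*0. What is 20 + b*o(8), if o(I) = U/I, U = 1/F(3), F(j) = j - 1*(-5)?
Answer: 20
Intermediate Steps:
F(j) = 5 + j (F(j) = j + 5 = 5 + j)
U = 1/8 (U = 1/(5 + 3) = 1/8 ≈ 0.12500)
b = 0 (b = 5*0 = 0)
o(I) = 1/(8*I)
20 + b*o(8) = 20 + 0*((1/8)/8) = 20 + 0*((1/8)*(1/8)) = 20 + 0*(1/64) = 20 + 0 = 20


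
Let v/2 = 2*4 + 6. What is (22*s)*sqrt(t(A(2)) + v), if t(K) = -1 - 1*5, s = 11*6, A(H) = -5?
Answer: 1452*sqrt(22) ≈ 6810.5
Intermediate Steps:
v = 28 (v = 2*(2*4 + 6) = 2*(8 + 6) = 2*14 = 28)
s = 66
t(K) = -6 (t(K) = -1 - 5 = -6)
(22*s)*sqrt(t(A(2)) + v) = (22*66)*sqrt(-6 + 28) = 1452*sqrt(22)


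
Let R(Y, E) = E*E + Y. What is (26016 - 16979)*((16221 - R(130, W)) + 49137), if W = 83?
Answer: 527209543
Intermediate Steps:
R(Y, E) = Y + E² (R(Y, E) = E² + Y = Y + E²)
(26016 - 16979)*((16221 - R(130, W)) + 49137) = (26016 - 16979)*((16221 - (130 + 83²)) + 49137) = 9037*((16221 - (130 + 6889)) + 49137) = 9037*((16221 - 1*7019) + 49137) = 9037*((16221 - 7019) + 49137) = 9037*(9202 + 49137) = 9037*58339 = 527209543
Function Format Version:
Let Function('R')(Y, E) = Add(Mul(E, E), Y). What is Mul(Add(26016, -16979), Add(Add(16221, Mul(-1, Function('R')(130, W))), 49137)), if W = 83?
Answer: 527209543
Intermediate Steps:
Function('R')(Y, E) = Add(Y, Pow(E, 2)) (Function('R')(Y, E) = Add(Pow(E, 2), Y) = Add(Y, Pow(E, 2)))
Mul(Add(26016, -16979), Add(Add(16221, Mul(-1, Function('R')(130, W))), 49137)) = Mul(Add(26016, -16979), Add(Add(16221, Mul(-1, Add(130, Pow(83, 2)))), 49137)) = Mul(9037, Add(Add(16221, Mul(-1, Add(130, 6889))), 49137)) = Mul(9037, Add(Add(16221, Mul(-1, 7019)), 49137)) = Mul(9037, Add(Add(16221, -7019), 49137)) = Mul(9037, Add(9202, 49137)) = Mul(9037, 58339) = 527209543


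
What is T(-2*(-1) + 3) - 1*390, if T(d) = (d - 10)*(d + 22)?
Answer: -525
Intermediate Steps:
T(d) = (-10 + d)*(22 + d)
T(-2*(-1) + 3) - 1*390 = (-220 + (-2*(-1) + 3)² + 12*(-2*(-1) + 3)) - 1*390 = (-220 + (2 + 3)² + 12*(2 + 3)) - 390 = (-220 + 5² + 12*5) - 390 = (-220 + 25 + 60) - 390 = -135 - 390 = -525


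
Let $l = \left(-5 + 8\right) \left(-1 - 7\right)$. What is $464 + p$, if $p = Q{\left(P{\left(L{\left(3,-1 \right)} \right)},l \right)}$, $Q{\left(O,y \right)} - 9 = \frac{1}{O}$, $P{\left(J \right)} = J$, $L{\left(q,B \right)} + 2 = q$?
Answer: $474$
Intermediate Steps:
$L{\left(q,B \right)} = -2 + q$
$l = -24$ ($l = 3 \left(-8\right) = -24$)
$Q{\left(O,y \right)} = 9 + \frac{1}{O}$
$p = 10$ ($p = 9 + \frac{1}{-2 + 3} = 9 + 1^{-1} = 9 + 1 = 10$)
$464 + p = 464 + 10 = 474$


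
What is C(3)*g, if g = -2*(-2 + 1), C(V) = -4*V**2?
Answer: -72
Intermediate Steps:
g = 2 (g = -2*(-1) = 2)
C(3)*g = -4*3**2*2 = -4*9*2 = -36*2 = -72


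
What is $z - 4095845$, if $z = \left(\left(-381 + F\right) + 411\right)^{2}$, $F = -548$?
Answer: $-3827521$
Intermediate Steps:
$z = 268324$ ($z = \left(\left(-381 - 548\right) + 411\right)^{2} = \left(-929 + 411\right)^{2} = \left(-518\right)^{2} = 268324$)
$z - 4095845 = 268324 - 4095845 = -3827521$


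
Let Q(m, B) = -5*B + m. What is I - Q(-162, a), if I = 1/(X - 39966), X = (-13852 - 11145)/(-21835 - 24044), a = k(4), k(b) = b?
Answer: 333710625415/1833575117 ≈ 182.00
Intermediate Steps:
a = 4
X = 24997/45879 (X = -24997/(-45879) = -24997*(-1/45879) = 24997/45879 ≈ 0.54485)
Q(m, B) = m - 5*B
I = -45879/1833575117 (I = 1/(24997/45879 - 39966) = 1/(-1833575117/45879) = -45879/1833575117 ≈ -2.5022e-5)
I - Q(-162, a) = -45879/1833575117 - (-162 - 5*4) = -45879/1833575117 - (-162 - 20) = -45879/1833575117 - 1*(-182) = -45879/1833575117 + 182 = 333710625415/1833575117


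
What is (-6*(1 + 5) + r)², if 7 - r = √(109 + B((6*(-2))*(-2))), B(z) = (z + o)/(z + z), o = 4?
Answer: (174 + √3945)²/36 ≈ 1557.7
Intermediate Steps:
B(z) = (4 + z)/(2*z) (B(z) = (z + 4)/(z + z) = (4 + z)/((2*z)) = (4 + z)*(1/(2*z)) = (4 + z)/(2*z))
r = 7 - √3945/6 (r = 7 - √(109 + (4 + (6*(-2))*(-2))/(2*(((6*(-2))*(-2))))) = 7 - √(109 + (4 - 12*(-2))/(2*((-12*(-2))))) = 7 - √(109 + (½)*(4 + 24)/24) = 7 - √(109 + (½)*(1/24)*28) = 7 - √(109 + 7/12) = 7 - √(1315/12) = 7 - √3945/6 ≈ -3.4682)
(-6*(1 + 5) + r)² = (-6*(1 + 5) + (7 - √3945/6))² = (-6*6 + (7 - √3945/6))² = (-36 + (7 - √3945/6))² = (-29 - √3945/6)²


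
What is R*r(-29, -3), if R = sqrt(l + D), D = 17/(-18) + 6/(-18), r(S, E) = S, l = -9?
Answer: -29*I*sqrt(370)/6 ≈ -92.971*I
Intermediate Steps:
D = -23/18 (D = 17*(-1/18) + 6*(-1/18) = -17/18 - 1/3 = -23/18 ≈ -1.2778)
R = I*sqrt(370)/6 (R = sqrt(-9 - 23/18) = sqrt(-185/18) = I*sqrt(370)/6 ≈ 3.2059*I)
R*r(-29, -3) = (I*sqrt(370)/6)*(-29) = -29*I*sqrt(370)/6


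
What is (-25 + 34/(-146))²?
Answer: 3392964/5329 ≈ 636.70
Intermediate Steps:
(-25 + 34/(-146))² = (-25 + 34*(-1/146))² = (-25 - 17/73)² = (-1842/73)² = 3392964/5329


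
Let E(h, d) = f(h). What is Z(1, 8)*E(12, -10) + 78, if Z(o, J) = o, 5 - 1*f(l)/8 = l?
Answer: 22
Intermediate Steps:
f(l) = 40 - 8*l
E(h, d) = 40 - 8*h
Z(1, 8)*E(12, -10) + 78 = 1*(40 - 8*12) + 78 = 1*(40 - 96) + 78 = 1*(-56) + 78 = -56 + 78 = 22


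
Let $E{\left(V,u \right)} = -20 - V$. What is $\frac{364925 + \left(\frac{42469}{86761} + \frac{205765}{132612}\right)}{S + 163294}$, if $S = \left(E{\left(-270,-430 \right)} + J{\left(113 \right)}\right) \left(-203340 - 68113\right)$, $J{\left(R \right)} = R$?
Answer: $- \frac{4198686220226293}{1131848617640479140} \approx -0.0037096$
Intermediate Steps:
$S = -98537439$ ($S = \left(\left(-20 - -270\right) + 113\right) \left(-203340 - 68113\right) = \left(\left(-20 + 270\right) + 113\right) \left(-271453\right) = \left(250 + 113\right) \left(-271453\right) = 363 \left(-271453\right) = -98537439$)
$\frac{364925 + \left(\frac{42469}{86761} + \frac{205765}{132612}\right)}{S + 163294} = \frac{364925 + \left(\frac{42469}{86761} + \frac{205765}{132612}\right)}{-98537439 + 163294} = \frac{364925 + \left(42469 \cdot \frac{1}{86761} + 205765 \cdot \frac{1}{132612}\right)}{-98374145} = \left(364925 + \left(\frac{42469}{86761} + \frac{205765}{132612}\right)\right) \left(- \frac{1}{98374145}\right) = \left(364925 + \frac{23484276193}{11505549732}\right) \left(- \frac{1}{98374145}\right) = \frac{4198686220226293}{11505549732} \left(- \frac{1}{98374145}\right) = - \frac{4198686220226293}{1131848617640479140}$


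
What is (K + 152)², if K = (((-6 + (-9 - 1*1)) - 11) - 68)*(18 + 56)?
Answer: 47306884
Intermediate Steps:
K = -7030 (K = (((-6 + (-9 - 1)) - 11) - 68)*74 = (((-6 - 10) - 11) - 68)*74 = ((-16 - 11) - 68)*74 = (-27 - 68)*74 = -95*74 = -7030)
(K + 152)² = (-7030 + 152)² = (-6878)² = 47306884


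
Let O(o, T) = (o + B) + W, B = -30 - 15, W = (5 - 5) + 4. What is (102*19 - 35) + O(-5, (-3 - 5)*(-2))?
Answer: 1857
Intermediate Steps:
W = 4 (W = 0 + 4 = 4)
B = -45
O(o, T) = -41 + o (O(o, T) = (o - 45) + 4 = (-45 + o) + 4 = -41 + o)
(102*19 - 35) + O(-5, (-3 - 5)*(-2)) = (102*19 - 35) + (-41 - 5) = (1938 - 35) - 46 = 1903 - 46 = 1857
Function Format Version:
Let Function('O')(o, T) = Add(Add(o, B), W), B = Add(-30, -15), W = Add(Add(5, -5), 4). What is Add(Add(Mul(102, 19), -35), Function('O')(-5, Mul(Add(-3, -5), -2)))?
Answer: 1857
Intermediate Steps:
W = 4 (W = Add(0, 4) = 4)
B = -45
Function('O')(o, T) = Add(-41, o) (Function('O')(o, T) = Add(Add(o, -45), 4) = Add(Add(-45, o), 4) = Add(-41, o))
Add(Add(Mul(102, 19), -35), Function('O')(-5, Mul(Add(-3, -5), -2))) = Add(Add(Mul(102, 19), -35), Add(-41, -5)) = Add(Add(1938, -35), -46) = Add(1903, -46) = 1857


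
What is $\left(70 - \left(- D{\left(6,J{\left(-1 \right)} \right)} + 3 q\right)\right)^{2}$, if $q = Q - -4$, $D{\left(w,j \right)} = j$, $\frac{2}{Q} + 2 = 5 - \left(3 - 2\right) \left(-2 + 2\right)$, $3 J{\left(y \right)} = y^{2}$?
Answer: $\frac{28561}{9} \approx 3173.4$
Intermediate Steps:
$J{\left(y \right)} = \frac{y^{2}}{3}$
$Q = \frac{2}{3}$ ($Q = \frac{2}{-2 + \left(5 - \left(3 - 2\right) \left(-2 + 2\right)\right)} = \frac{2}{-2 + \left(5 - 1 \cdot 0\right)} = \frac{2}{-2 + \left(5 - 0\right)} = \frac{2}{-2 + \left(5 + 0\right)} = \frac{2}{-2 + 5} = \frac{2}{3} \approx 0.66667$)
$q = \frac{14}{3}$ ($q = \frac{2}{3} - -4 = \frac{2}{3} + 4 = \frac{14}{3} \approx 4.6667$)
$\left(70 - \left(- D{\left(6,J{\left(-1 \right)} \right)} + 3 q\right)\right)^{2} = \left(70 + \left(\frac{\left(-1\right)^{2}}{3} - 14\right)\right)^{2} = \left(70 + \left(\frac{1}{3} \cdot 1 - 14\right)\right)^{2} = \left(70 + \left(\frac{1}{3} - 14\right)\right)^{2} = \left(70 - \frac{41}{3}\right)^{2} = \left(\frac{169}{3}\right)^{2} = \frac{28561}{9}$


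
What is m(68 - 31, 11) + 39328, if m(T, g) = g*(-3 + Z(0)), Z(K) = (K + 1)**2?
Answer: 39306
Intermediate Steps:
Z(K) = (1 + K)**2
m(T, g) = -2*g (m(T, g) = g*(-3 + (1 + 0)**2) = g*(-3 + 1**2) = g*(-3 + 1) = g*(-2) = -2*g)
m(68 - 31, 11) + 39328 = -2*11 + 39328 = -22 + 39328 = 39306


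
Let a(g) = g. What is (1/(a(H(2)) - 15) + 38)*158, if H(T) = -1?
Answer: 47953/8 ≈ 5994.1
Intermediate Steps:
(1/(a(H(2)) - 15) + 38)*158 = (1/(-1 - 15) + 38)*158 = (1/(-16) + 38)*158 = (-1/16 + 38)*158 = (607/16)*158 = 47953/8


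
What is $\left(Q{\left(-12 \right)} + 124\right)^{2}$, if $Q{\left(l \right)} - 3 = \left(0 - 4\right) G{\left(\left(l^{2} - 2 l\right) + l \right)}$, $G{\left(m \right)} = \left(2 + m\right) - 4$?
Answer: $239121$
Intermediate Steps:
$G{\left(m \right)} = -2 + m$
$Q{\left(l \right)} = 11 - 4 l^{2} + 4 l$ ($Q{\left(l \right)} = 3 + \left(0 - 4\right) \left(-2 + \left(\left(l^{2} - 2 l\right) + l\right)\right) = 3 - 4 \left(-2 + \left(l^{2} - l\right)\right) = 3 - 4 \left(-2 + l^{2} - l\right) = 3 + \left(8 - 4 l^{2} + 4 l\right) = 11 - 4 l^{2} + 4 l$)
$\left(Q{\left(-12 \right)} + 124\right)^{2} = \left(\left(11 - - 48 \left(-1 - 12\right)\right) + 124\right)^{2} = \left(\left(11 - \left(-48\right) \left(-13\right)\right) + 124\right)^{2} = \left(\left(11 - 624\right) + 124\right)^{2} = \left(-613 + 124\right)^{2} = \left(-489\right)^{2} = 239121$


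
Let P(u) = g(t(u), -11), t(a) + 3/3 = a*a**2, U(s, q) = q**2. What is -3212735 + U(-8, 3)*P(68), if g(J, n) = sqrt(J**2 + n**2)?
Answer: -3212735 + 9*sqrt(98866853882) ≈ -3.8286e+5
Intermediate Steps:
t(a) = -1 + a**3 (t(a) = -1 + a*a**2 = -1 + a**3)
P(u) = sqrt(121 + (-1 + u**3)**2) (P(u) = sqrt((-1 + u**3)**2 + (-11)**2) = sqrt((-1 + u**3)**2 + 121) = sqrt(121 + (-1 + u**3)**2))
-3212735 + U(-8, 3)*P(68) = -3212735 + 3**2*sqrt(121 + (-1 + 68**3)**2) = -3212735 + 9*sqrt(121 + (-1 + 314432)**2) = -3212735 + 9*sqrt(121 + 314431**2) = -3212735 + 9*sqrt(121 + 98866853761) = -3212735 + 9*sqrt(98866853882)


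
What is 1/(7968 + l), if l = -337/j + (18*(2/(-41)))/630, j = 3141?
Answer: 4507335/35913955403 ≈ 0.00012550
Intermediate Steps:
l = -489877/4507335 (l = -337/3141 + (18*(2/(-41)))/630 = -337*1/3141 + (18*(2*(-1/41)))*(1/630) = -337/3141 + (18*(-2/41))*(1/630) = -337/3141 - 36/41*1/630 = -337/3141 - 2/1435 = -489877/4507335 ≈ -0.10868)
1/(7968 + l) = 1/(7968 - 489877/4507335) = 1/(35913955403/4507335) = 4507335/35913955403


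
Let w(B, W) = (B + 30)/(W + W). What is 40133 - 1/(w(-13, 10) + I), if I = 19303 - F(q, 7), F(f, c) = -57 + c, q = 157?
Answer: 15534561221/387077 ≈ 40133.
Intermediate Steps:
w(B, W) = (30 + B)/(2*W) (w(B, W) = (30 + B)/((2*W)) = (30 + B)*(1/(2*W)) = (30 + B)/(2*W))
I = 19353 (I = 19303 - (-57 + 7) = 19303 - 1*(-50) = 19303 + 50 = 19353)
40133 - 1/(w(-13, 10) + I) = 40133 - 1/((½)*(30 - 13)/10 + 19353) = 40133 - 1/((½)*(⅒)*17 + 19353) = 40133 - 1/(17/20 + 19353) = 40133 - 1/387077/20 = 40133 - 1*20/387077 = 40133 - 20/387077 = 15534561221/387077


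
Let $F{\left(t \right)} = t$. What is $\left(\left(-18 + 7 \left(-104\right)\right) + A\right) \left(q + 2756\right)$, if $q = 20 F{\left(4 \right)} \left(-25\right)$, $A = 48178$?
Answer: $35858592$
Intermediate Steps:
$q = -2000$ ($q = 20 \cdot 4 \left(-25\right) = 80 \left(-25\right) = -2000$)
$\left(\left(-18 + 7 \left(-104\right)\right) + A\right) \left(q + 2756\right) = \left(\left(-18 + 7 \left(-104\right)\right) + 48178\right) \left(-2000 + 2756\right) = \left(\left(-18 - 728\right) + 48178\right) 756 = \left(-746 + 48178\right) 756 = 47432 \cdot 756 = 35858592$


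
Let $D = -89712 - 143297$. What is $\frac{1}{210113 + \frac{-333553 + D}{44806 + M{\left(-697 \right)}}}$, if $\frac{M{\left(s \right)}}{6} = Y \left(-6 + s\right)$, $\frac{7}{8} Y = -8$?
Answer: $\frac{291797}{61308360094} \approx 4.7595 \cdot 10^{-6}$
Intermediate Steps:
$Y = - \frac{64}{7}$ ($Y = \frac{8}{7} \left(-8\right) = - \frac{64}{7} \approx -9.1429$)
$D = -233009$ ($D = -89712 - 143297 = -233009$)
$M{\left(s \right)} = \frac{2304}{7} - \frac{384 s}{7}$ ($M{\left(s \right)} = 6 \left(- \frac{64 \left(-6 + s\right)}{7}\right) = 6 \left(\frac{384}{7} - \frac{64 s}{7}\right) = \frac{2304}{7} - \frac{384 s}{7}$)
$\frac{1}{210113 + \frac{-333553 + D}{44806 + M{\left(-697 \right)}}} = \frac{1}{210113 + \frac{-333553 - 233009}{44806 + \left(\frac{2304}{7} - - \frac{267648}{7}\right)}} = \frac{1}{210113 - \frac{566562}{44806 + \left(\frac{2304}{7} + \frac{267648}{7}\right)}} = \frac{1}{210113 - \frac{566562}{44806 + \frac{269952}{7}}} = \frac{1}{210113 - \frac{566562}{\frac{583594}{7}}} = \frac{1}{210113 - \frac{1982967}{291797}} = \frac{1}{\frac{61308360094}{291797}} = \frac{291797}{61308360094}$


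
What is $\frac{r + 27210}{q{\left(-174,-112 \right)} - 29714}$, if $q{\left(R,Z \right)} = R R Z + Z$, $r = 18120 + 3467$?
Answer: $- \frac{48797}{3420738} \approx -0.014265$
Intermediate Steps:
$r = 21587$
$q{\left(R,Z \right)} = Z + Z R^{2}$ ($q{\left(R,Z \right)} = R^{2} Z + Z = Z R^{2} + Z = Z + Z R^{2}$)
$\frac{r + 27210}{q{\left(-174,-112 \right)} - 29714} = \frac{21587 + 27210}{- 112 \left(1 + \left(-174\right)^{2}\right) - 29714} = \frac{48797}{- 112 \left(1 + 30276\right) - 29714} = \frac{48797}{\left(-112\right) 30277 - 29714} = \frac{48797}{-3391024 - 29714} = \frac{48797}{-3420738} = 48797 \left(- \frac{1}{3420738}\right) = - \frac{48797}{3420738}$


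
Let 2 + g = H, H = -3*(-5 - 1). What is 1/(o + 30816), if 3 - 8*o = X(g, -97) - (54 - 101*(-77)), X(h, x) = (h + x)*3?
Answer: 8/254605 ≈ 3.1421e-5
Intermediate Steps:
H = 18 (H = -3*(-6) = 18)
g = 16 (g = -2 + 18 = 16)
X(h, x) = 3*h + 3*x
o = 8077/8 (o = 3/8 - ((3*16 + 3*(-97)) - (54 - 101*(-77)))/8 = 3/8 - ((48 - 291) - (54 + 7777))/8 = 3/8 - (-243 - 1*7831)/8 = 3/8 - (-243 - 7831)/8 = 3/8 - 1/8*(-8074) = 3/8 + 4037/4 = 8077/8 ≈ 1009.6)
1/(o + 30816) = 1/(8077/8 + 30816) = 1/(254605/8) = 8/254605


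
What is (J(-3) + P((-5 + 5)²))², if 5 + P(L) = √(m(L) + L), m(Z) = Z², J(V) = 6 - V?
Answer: 16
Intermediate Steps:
P(L) = -5 + √(L + L²) (P(L) = -5 + √(L² + L) = -5 + √(L + L²))
(J(-3) + P((-5 + 5)²))² = ((6 - 1*(-3)) + (-5 + √((-5 + 5)²*(1 + (-5 + 5)²))))² = ((6 + 3) + (-5 + √(0²*(1 + 0²))))² = (9 + (-5 + √(0*(1 + 0))))² = (9 + (-5 + √(0*1)))² = (9 + (-5 + √0))² = (9 + (-5 + 0))² = (9 - 5)² = 4² = 16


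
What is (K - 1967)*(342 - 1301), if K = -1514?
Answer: 3338279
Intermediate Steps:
(K - 1967)*(342 - 1301) = (-1514 - 1967)*(342 - 1301) = -3481*(-959) = 3338279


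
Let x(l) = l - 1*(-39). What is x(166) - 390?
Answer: -185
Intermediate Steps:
x(l) = 39 + l (x(l) = l + 39 = 39 + l)
x(166) - 390 = (39 + 166) - 390 = 205 - 390 = -185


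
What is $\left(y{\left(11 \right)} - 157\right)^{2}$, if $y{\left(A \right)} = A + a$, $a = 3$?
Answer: $20449$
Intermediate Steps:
$y{\left(A \right)} = 3 + A$ ($y{\left(A \right)} = A + 3 = 3 + A$)
$\left(y{\left(11 \right)} - 157\right)^{2} = \left(\left(3 + 11\right) - 157\right)^{2} = \left(14 - 157\right)^{2} = \left(-143\right)^{2} = 20449$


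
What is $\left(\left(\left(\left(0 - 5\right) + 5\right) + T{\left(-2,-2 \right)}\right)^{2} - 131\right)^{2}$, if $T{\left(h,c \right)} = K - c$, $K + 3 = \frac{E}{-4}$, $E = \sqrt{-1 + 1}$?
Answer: $16900$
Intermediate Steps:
$E = 0$ ($E = \sqrt{0} = 0$)
$K = -3$ ($K = -3 + \frac{0}{-4} = -3 + 0 \left(- \frac{1}{4}\right) = -3 + 0 = -3$)
$T{\left(h,c \right)} = -3 - c$
$\left(\left(\left(\left(0 - 5\right) + 5\right) + T{\left(-2,-2 \right)}\right)^{2} - 131\right)^{2} = \left(\left(\left(\left(0 - 5\right) + 5\right) - 1\right)^{2} - 131\right)^{2} = \left(\left(\left(-5 + 5\right) + \left(-3 + 2\right)\right)^{2} - 131\right)^{2} = \left(\left(0 - 1\right)^{2} - 131\right)^{2} = \left(\left(-1\right)^{2} - 131\right)^{2} = \left(1 - 131\right)^{2} = \left(-130\right)^{2} = 16900$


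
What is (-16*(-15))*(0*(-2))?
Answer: 0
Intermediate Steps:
(-16*(-15))*(0*(-2)) = 240*0 = 0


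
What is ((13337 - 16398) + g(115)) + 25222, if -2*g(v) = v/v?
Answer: 44321/2 ≈ 22161.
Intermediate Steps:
g(v) = -1/2 (g(v) = -v/(2*v) = -1/2*1 = -1/2)
((13337 - 16398) + g(115)) + 25222 = ((13337 - 16398) - 1/2) + 25222 = (-3061 - 1/2) + 25222 = -6123/2 + 25222 = 44321/2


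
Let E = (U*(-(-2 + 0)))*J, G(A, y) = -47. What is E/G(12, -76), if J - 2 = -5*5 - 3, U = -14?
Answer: -728/47 ≈ -15.489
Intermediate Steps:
J = -26 (J = 2 + (-5*5 - 3) = 2 + (-25 - 3) = 2 - 28 = -26)
E = 728 (E = -(-14)*(-2 + 0)*(-26) = -(-14)*(-2)*(-26) = -14*2*(-26) = -28*(-26) = 728)
E/G(12, -76) = 728/(-47) = 728*(-1/47) = -728/47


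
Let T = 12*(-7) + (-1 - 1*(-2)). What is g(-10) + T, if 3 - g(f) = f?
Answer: -70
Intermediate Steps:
g(f) = 3 - f
T = -83 (T = -84 + (-1 + 2) = -84 + 1 = -83)
g(-10) + T = (3 - 1*(-10)) - 83 = (3 + 10) - 83 = 13 - 83 = -70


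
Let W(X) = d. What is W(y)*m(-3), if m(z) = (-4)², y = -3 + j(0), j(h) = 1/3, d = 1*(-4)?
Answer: -64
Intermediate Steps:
d = -4
j(h) = ⅓
y = -8/3 (y = -3 + ⅓ = -8/3 ≈ -2.6667)
m(z) = 16
W(X) = -4
W(y)*m(-3) = -4*16 = -64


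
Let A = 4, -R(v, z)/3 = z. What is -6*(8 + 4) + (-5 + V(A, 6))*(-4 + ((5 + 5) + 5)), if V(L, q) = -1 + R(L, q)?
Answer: -336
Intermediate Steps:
R(v, z) = -3*z
V(L, q) = -1 - 3*q
-6*(8 + 4) + (-5 + V(A, 6))*(-4 + ((5 + 5) + 5)) = -6*(8 + 4) + (-5 + (-1 - 3*6))*(-4 + ((5 + 5) + 5)) = -6*12 + (-5 + (-1 - 18))*(-4 + (10 + 5)) = -72 + (-5 - 19)*(-4 + 15) = -72 - 24*11 = -72 - 264 = -336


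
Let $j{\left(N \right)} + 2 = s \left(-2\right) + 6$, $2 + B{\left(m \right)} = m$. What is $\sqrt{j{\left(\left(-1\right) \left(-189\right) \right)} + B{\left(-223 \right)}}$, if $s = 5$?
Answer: $i \sqrt{231} \approx 15.199 i$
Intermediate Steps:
$B{\left(m \right)} = -2 + m$
$j{\left(N \right)} = -6$ ($j{\left(N \right)} = -2 + \left(5 \left(-2\right) + 6\right) = -2 + \left(-10 + 6\right) = -2 - 4 = -6$)
$\sqrt{j{\left(\left(-1\right) \left(-189\right) \right)} + B{\left(-223 \right)}} = \sqrt{-6 - 225} = \sqrt{-231} = i \sqrt{231}$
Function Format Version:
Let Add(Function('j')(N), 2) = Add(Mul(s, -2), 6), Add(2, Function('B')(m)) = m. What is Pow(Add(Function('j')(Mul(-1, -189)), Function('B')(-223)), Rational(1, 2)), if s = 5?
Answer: Mul(I, Pow(231, Rational(1, 2))) ≈ Mul(15.199, I)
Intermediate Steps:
Function('B')(m) = Add(-2, m)
Function('j')(N) = -6 (Function('j')(N) = Add(-2, Add(Mul(5, -2), 6)) = Add(-2, Add(-10, 6)) = Add(-2, -4) = -6)
Pow(Add(Function('j')(Mul(-1, -189)), Function('B')(-223)), Rational(1, 2)) = Pow(Add(-6, Add(-2, -223)), Rational(1, 2)) = Pow(Add(-6, -225), Rational(1, 2)) = Pow(-231, Rational(1, 2)) = Mul(I, Pow(231, Rational(1, 2)))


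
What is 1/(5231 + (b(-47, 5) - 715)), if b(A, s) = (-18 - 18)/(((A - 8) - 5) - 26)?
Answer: 43/194206 ≈ 0.00022141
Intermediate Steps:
b(A, s) = -36/(-39 + A) (b(A, s) = -36/(((-8 + A) - 5) - 26) = -36/((-13 + A) - 26) = -36/(-39 + A))
1/(5231 + (b(-47, 5) - 715)) = 1/(5231 + (-36/(-39 - 47) - 715)) = 1/(5231 + (-36/(-86) - 715)) = 1/(5231 + (-36*(-1/86) - 715)) = 1/(5231 + (18/43 - 715)) = 1/(5231 - 30727/43) = 1/(194206/43) = 43/194206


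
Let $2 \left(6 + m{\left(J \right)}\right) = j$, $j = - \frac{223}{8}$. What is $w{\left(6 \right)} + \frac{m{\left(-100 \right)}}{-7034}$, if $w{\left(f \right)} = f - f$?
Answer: $\frac{319}{112544} \approx 0.0028344$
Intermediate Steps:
$j = - \frac{223}{8}$ ($j = \left(-223\right) \frac{1}{8} = - \frac{223}{8} \approx -27.875$)
$m{\left(J \right)} = - \frac{319}{16}$ ($m{\left(J \right)} = -6 + \frac{1}{2} \left(- \frac{223}{8}\right) = -6 - \frac{223}{16} = - \frac{319}{16}$)
$w{\left(f \right)} = 0$
$w{\left(6 \right)} + \frac{m{\left(-100 \right)}}{-7034} = 0 - \frac{319}{16 \left(-7034\right)} = 0 - - \frac{319}{112544} = 0 + \frac{319}{112544} = \frac{319}{112544}$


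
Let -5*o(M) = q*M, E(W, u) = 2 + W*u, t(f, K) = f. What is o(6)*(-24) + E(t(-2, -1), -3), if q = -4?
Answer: -536/5 ≈ -107.20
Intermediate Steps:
o(M) = 4*M/5 (o(M) = -(-4)*M/5 = 4*M/5)
o(6)*(-24) + E(t(-2, -1), -3) = ((4/5)*6)*(-24) + (2 - 2*(-3)) = (24/5)*(-24) + (2 + 6) = -576/5 + 8 = -536/5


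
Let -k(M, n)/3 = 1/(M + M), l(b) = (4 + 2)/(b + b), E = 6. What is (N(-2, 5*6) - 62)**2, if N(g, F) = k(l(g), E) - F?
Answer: 8281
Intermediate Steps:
l(b) = 3/b (l(b) = 6/((2*b)) = 6*(1/(2*b)) = 3/b)
k(M, n) = -3/(2*M) (k(M, n) = -3/(M + M) = -3*1/(2*M) = -3/(2*M))
N(g, F) = -F - g/2 (N(g, F) = -3*g/3/2 - F = -g/2 - F = -F - g/2)
(N(-2, 5*6) - 62)**2 = ((-5*6 - 1/2*(-2)) - 62)**2 = ((-1*30 + 1) - 62)**2 = ((-30 + 1) - 62)**2 = (-29 - 62)**2 = (-91)**2 = 8281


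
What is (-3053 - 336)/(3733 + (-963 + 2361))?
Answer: -3389/5131 ≈ -0.66049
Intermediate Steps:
(-3053 - 336)/(3733 + (-963 + 2361)) = -3389/(3733 + 1398) = -3389/5131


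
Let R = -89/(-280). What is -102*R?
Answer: -4539/140 ≈ -32.421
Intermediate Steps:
R = 89/280 (R = -89*(-1/280) = 89/280 ≈ 0.31786)
-102*R = -102*89/280 = -4539/140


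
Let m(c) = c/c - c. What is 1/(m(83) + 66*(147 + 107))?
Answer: 1/16682 ≈ 5.9945e-5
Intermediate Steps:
m(c) = 1 - c
1/(m(83) + 66*(147 + 107)) = 1/((1 - 1*83) + 66*(147 + 107)) = 1/((1 - 83) + 66*254) = 1/(-82 + 16764) = 1/16682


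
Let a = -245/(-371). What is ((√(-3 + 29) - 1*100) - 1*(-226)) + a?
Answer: 6713/53 + √26 ≈ 131.76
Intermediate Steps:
a = 35/53 (a = -245*(-1/371) = 35/53 ≈ 0.66038)
((√(-3 + 29) - 1*100) - 1*(-226)) + a = ((√(-3 + 29) - 1*100) - 1*(-226)) + 35/53 = ((√26 - 100) + 226) + 35/53 = ((-100 + √26) + 226) + 35/53 = (126 + √26) + 35/53 = 6713/53 + √26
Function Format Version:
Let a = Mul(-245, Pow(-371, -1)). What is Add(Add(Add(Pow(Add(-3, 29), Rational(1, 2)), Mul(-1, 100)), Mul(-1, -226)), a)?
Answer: Add(Rational(6713, 53), Pow(26, Rational(1, 2))) ≈ 131.76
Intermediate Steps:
a = Rational(35, 53) (a = Mul(-245, Rational(-1, 371)) = Rational(35, 53) ≈ 0.66038)
Add(Add(Add(Pow(Add(-3, 29), Rational(1, 2)), Mul(-1, 100)), Mul(-1, -226)), a) = Add(Add(Add(Pow(Add(-3, 29), Rational(1, 2)), Mul(-1, 100)), Mul(-1, -226)), Rational(35, 53)) = Add(Add(Add(Pow(26, Rational(1, 2)), -100), 226), Rational(35, 53)) = Add(Add(Add(-100, Pow(26, Rational(1, 2))), 226), Rational(35, 53)) = Add(Add(126, Pow(26, Rational(1, 2))), Rational(35, 53)) = Add(Rational(6713, 53), Pow(26, Rational(1, 2)))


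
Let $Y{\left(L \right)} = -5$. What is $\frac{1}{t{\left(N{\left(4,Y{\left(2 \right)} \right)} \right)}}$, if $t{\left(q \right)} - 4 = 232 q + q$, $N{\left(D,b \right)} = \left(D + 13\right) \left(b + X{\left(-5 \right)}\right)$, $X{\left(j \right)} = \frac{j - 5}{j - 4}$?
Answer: $- \frac{9}{138599} \approx -6.4936 \cdot 10^{-5}$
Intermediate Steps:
$X{\left(j \right)} = \frac{-5 + j}{-4 + j}$
$N{\left(D,b \right)} = \left(13 + D\right) \left(\frac{10}{9} + b\right)$ ($N{\left(D,b \right)} = \left(D + 13\right) \left(b + \frac{-5 - 5}{-4 - 5}\right) = \left(13 + D\right) \left(b + \frac{1}{-9} \left(-10\right)\right) = \left(13 + D\right) \left(b - - \frac{10}{9}\right) = \left(13 + D\right) \left(b + \frac{10}{9}\right) = \left(13 + D\right) \left(\frac{10}{9} + b\right)$)
$t{\left(q \right)} = 4 + 233 q$ ($t{\left(q \right)} = 4 + \left(232 q + q\right) = 4 + 233 q$)
$\frac{1}{t{\left(N{\left(4,Y{\left(2 \right)} \right)} \right)}} = \frac{1}{4 + 233 \left(\frac{130}{9} + 13 \left(-5\right) + \frac{10}{9} \cdot 4 + 4 \left(-5\right)\right)} = \frac{1}{4 + 233 \left(\frac{130}{9} - 65 + \frac{40}{9} - 20\right)} = \frac{1}{4 + 233 \left(- \frac{595}{9}\right)} = \frac{1}{4 - \frac{138635}{9}} = \frac{1}{- \frac{138599}{9}} = - \frac{9}{138599}$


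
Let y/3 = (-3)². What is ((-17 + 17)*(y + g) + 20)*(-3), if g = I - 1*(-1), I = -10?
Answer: -60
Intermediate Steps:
y = 27 (y = 3*(-3)² = 3*9 = 27)
g = -9 (g = -10 - 1*(-1) = -10 + 1 = -9)
((-17 + 17)*(y + g) + 20)*(-3) = ((-17 + 17)*(27 - 9) + 20)*(-3) = (0*18 + 20)*(-3) = (0 + 20)*(-3) = 20*(-3) = -60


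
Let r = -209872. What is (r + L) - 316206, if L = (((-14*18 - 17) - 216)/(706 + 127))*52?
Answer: -438248194/833 ≈ -5.2611e+5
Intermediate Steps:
L = -25220/833 (L = (((-252 - 17) - 216)/833)*52 = ((-269 - 216)*(1/833))*52 = -485*1/833*52 = -485/833*52 = -25220/833 ≈ -30.276)
(r + L) - 316206 = (-209872 - 25220/833) - 316206 = -174848596/833 - 316206 = -438248194/833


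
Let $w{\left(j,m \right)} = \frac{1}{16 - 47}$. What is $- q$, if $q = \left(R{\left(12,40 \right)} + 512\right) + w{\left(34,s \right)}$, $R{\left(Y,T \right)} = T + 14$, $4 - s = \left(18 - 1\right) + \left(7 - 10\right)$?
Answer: $- \frac{17545}{31} \approx -565.97$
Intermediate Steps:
$s = -10$ ($s = 4 - \left(\left(18 - 1\right) + \left(7 - 10\right)\right) = 4 - \left(17 + \left(7 - 10\right)\right) = 4 - \left(17 - 3\right) = 4 - 14 = -10$)
$w{\left(j,m \right)} = - \frac{1}{31}$ ($w{\left(j,m \right)} = \frac{1}{-31} = - \frac{1}{31}$)
$R{\left(Y,T \right)} = 14 + T$
$q = \frac{17545}{31}$ ($q = \left(\left(14 + 40\right) + 512\right) - \frac{1}{31} = \left(54 + 512\right) - \frac{1}{31} = 566 - \frac{1}{31} = \frac{17545}{31} \approx 565.97$)
$- q = \left(-1\right) \frac{17545}{31} = - \frac{17545}{31}$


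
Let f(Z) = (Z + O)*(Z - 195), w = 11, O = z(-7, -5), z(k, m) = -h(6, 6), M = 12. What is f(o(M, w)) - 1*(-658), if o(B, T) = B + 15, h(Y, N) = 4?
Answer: -3206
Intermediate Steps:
z(k, m) = -4 (z(k, m) = -1*4 = -4)
O = -4
o(B, T) = 15 + B
f(Z) = (-195 + Z)*(-4 + Z) (f(Z) = (Z - 4)*(Z - 195) = (-4 + Z)*(-195 + Z) = (-195 + Z)*(-4 + Z))
f(o(M, w)) - 1*(-658) = (780 + (15 + 12)**2 - 199*(15 + 12)) - 1*(-658) = (780 + 27**2 - 199*27) + 658 = (780 + 729 - 5373) + 658 = -3864 + 658 = -3206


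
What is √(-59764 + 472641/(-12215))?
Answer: I*√8922934140715/12215 ≈ 244.55*I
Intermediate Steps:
√(-59764 + 472641/(-12215)) = √(-59764 + 472641*(-1/12215)) = √(-59764 - 472641/12215) = √(-730489901/12215) = I*√8922934140715/12215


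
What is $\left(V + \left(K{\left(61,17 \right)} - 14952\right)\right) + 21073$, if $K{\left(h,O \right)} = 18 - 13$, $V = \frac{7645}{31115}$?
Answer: $\frac{38123627}{6223} \approx 6126.2$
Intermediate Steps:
$V = \frac{1529}{6223}$ ($V = 7645 \cdot \frac{1}{31115} = \frac{1529}{6223} \approx 0.2457$)
$K{\left(h,O \right)} = 5$ ($K{\left(h,O \right)} = 18 - 13 = 5$)
$\left(V + \left(K{\left(61,17 \right)} - 14952\right)\right) + 21073 = \left(\frac{1529}{6223} + \left(5 - 14952\right)\right) + 21073 = \left(\frac{1529}{6223} - 14947\right) + 21073 = - \frac{93013652}{6223} + 21073 = \frac{38123627}{6223}$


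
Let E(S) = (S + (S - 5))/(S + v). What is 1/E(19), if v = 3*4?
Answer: 31/33 ≈ 0.93939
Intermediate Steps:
v = 12
E(S) = (-5 + 2*S)/(12 + S) (E(S) = (S + (S - 5))/(S + 12) = (S + (-5 + S))/(12 + S) = (-5 + 2*S)/(12 + S))
1/E(19) = 1/((-5 + 2*19)/(12 + 19)) = 1/((-5 + 38)/31) = 1/((1/31)*33) = 1/(33/31) = 31/33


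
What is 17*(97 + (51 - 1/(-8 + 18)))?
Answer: 25143/10 ≈ 2514.3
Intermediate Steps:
17*(97 + (51 - 1/(-8 + 18))) = 17*(97 + (51 - 1/10)) = 17*(97 + (51 - 1*⅒)) = 17*(97 + (51 - ⅒)) = 17*(97 + 509/10) = 17*(1479/10) = 25143/10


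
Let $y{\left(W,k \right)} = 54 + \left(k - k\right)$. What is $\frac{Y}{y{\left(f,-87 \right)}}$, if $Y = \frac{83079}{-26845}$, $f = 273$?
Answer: $- \frac{3077}{53690} \approx -0.05731$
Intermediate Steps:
$y{\left(W,k \right)} = 54$ ($y{\left(W,k \right)} = 54 + 0 = 54$)
$Y = - \frac{83079}{26845}$ ($Y = 83079 \left(- \frac{1}{26845}\right) = - \frac{83079}{26845} \approx -3.0948$)
$\frac{Y}{y{\left(f,-87 \right)}} = - \frac{83079}{26845 \cdot 54} = \left(- \frac{83079}{26845}\right) \frac{1}{54} = - \frac{3077}{53690}$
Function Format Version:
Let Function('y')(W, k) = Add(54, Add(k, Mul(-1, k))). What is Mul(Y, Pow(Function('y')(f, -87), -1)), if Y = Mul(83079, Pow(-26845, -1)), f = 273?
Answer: Rational(-3077, 53690) ≈ -0.057310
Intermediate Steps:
Function('y')(W, k) = 54 (Function('y')(W, k) = Add(54, 0) = 54)
Y = Rational(-83079, 26845) (Y = Mul(83079, Rational(-1, 26845)) = Rational(-83079, 26845) ≈ -3.0948)
Mul(Y, Pow(Function('y')(f, -87), -1)) = Mul(Rational(-83079, 26845), Pow(54, -1)) = Mul(Rational(-83079, 26845), Rational(1, 54)) = Rational(-3077, 53690)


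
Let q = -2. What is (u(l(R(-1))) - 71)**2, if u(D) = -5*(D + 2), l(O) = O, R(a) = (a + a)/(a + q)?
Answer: 64009/9 ≈ 7112.1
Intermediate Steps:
R(a) = 2*a/(-2 + a) (R(a) = (a + a)/(a - 2) = (2*a)/(-2 + a) = 2*a/(-2 + a))
u(D) = -10 - 5*D (u(D) = -5*(2 + D) = -10 - 5*D)
(u(l(R(-1))) - 71)**2 = ((-10 - 10*(-1)/(-2 - 1)) - 71)**2 = ((-10 - 10*(-1)/(-3)) - 71)**2 = ((-10 - 10*(-1)*(-1)/3) - 71)**2 = ((-10 - 5*2/3) - 71)**2 = ((-10 - 10/3) - 71)**2 = (-40/3 - 71)**2 = (-253/3)**2 = 64009/9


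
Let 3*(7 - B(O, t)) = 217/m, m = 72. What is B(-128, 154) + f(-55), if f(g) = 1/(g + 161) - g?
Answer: 698383/11448 ≈ 61.005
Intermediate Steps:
f(g) = 1/(161 + g) - g
B(O, t) = 1295/216 (B(O, t) = 7 - 217/(3*72) = 7 - 1/3*217/72 = 7 - 217/216 = 1295/216)
B(-128, 154) + f(-55) = 1295/216 + (1 - 1*(-55)**2 - 161*(-55))/(161 - 55) = 1295/216 + (1 - 1*3025 + 8855)/106 = 1295/216 + (1 - 3025 + 8855)/106 = 1295/216 + (1/106)*5831 = 1295/216 + 5831/106 = 698383/11448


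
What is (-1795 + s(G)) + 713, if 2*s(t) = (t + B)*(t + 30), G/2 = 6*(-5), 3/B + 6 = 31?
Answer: -919/5 ≈ -183.80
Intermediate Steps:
B = 3/25 (B = 3/(-6 + 31) = 3/25 ≈ 0.12000)
G = -60 (G = 2*(6*(-5)) = 2*(-30) = -60)
s(t) = (30 + t)*(3/25 + t)/2 (s(t) = ((t + 3/25)*(t + 30))/2 = ((3/25 + t)*(30 + t))/2 = ((30 + t)*(3/25 + t))/2 = (30 + t)*(3/25 + t)/2)
(-1795 + s(G)) + 713 = (-1795 + (9/5 + (½)*(-60)² + (753/50)*(-60))) + 713 = (-1795 + (9/5 + (½)*3600 - 4518/5)) + 713 = (-1795 + (9/5 + 1800 - 4518/5)) + 713 = (-1795 + 4491/5) + 713 = -4484/5 + 713 = -919/5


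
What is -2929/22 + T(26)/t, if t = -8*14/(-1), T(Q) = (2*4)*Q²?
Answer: -13067/154 ≈ -84.851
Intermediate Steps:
T(Q) = 8*Q²
t = 112 (t = -112*(-1) = 112)
-2929/22 + T(26)/t = -2929/22 + (8*26²)/112 = -2929*1/22 + (8*676)*(1/112) = -2929/22 + 5408*(1/112) = -2929/22 + 338/7 = -13067/154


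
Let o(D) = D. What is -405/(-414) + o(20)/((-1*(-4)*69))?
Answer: 145/138 ≈ 1.0507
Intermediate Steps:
-405/(-414) + o(20)/((-1*(-4)*69)) = -405/(-414) + 20/((-1*(-4)*69)) = -405*(-1/414) + 20/((4*69)) = 45/46 + 20/276 = 45/46 + 20*(1/276) = 45/46 + 5/69 = 145/138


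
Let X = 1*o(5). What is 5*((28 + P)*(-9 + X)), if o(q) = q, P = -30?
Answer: 40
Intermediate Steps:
X = 5 (X = 1*5 = 5)
5*((28 + P)*(-9 + X)) = 5*((28 - 30)*(-9 + 5)) = 5*(-2*(-4)) = 5*8 = 40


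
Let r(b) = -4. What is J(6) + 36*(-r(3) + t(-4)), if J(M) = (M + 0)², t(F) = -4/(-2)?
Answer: 252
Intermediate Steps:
t(F) = 2 (t(F) = -4*(-½) = 2)
J(M) = M²
J(6) + 36*(-r(3) + t(-4)) = 6² + 36*(-1*(-4) + 2) = 36 + 36*(4 + 2) = 36 + 36*6 = 36 + 216 = 252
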